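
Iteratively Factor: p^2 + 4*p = (p)*(p + 4)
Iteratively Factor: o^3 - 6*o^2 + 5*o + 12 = (o - 4)*(o^2 - 2*o - 3) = (o - 4)*(o - 3)*(o + 1)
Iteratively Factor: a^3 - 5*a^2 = (a - 5)*(a^2) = a*(a - 5)*(a)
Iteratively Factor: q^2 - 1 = (q - 1)*(q + 1)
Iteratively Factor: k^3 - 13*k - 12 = (k - 4)*(k^2 + 4*k + 3) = (k - 4)*(k + 3)*(k + 1)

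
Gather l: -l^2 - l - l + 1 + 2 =-l^2 - 2*l + 3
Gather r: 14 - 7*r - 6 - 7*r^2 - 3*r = -7*r^2 - 10*r + 8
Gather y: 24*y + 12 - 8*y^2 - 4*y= -8*y^2 + 20*y + 12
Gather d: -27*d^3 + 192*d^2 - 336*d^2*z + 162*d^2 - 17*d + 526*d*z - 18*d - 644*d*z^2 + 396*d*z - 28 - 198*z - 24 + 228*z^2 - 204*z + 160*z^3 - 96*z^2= -27*d^3 + d^2*(354 - 336*z) + d*(-644*z^2 + 922*z - 35) + 160*z^3 + 132*z^2 - 402*z - 52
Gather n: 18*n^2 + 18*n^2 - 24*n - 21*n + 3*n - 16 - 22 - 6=36*n^2 - 42*n - 44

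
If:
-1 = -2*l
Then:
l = 1/2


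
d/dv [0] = 0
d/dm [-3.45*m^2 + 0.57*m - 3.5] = 0.57 - 6.9*m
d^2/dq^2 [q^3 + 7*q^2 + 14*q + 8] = 6*q + 14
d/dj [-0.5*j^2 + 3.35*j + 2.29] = 3.35 - 1.0*j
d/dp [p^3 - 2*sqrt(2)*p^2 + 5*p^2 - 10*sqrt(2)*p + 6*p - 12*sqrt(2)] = 3*p^2 - 4*sqrt(2)*p + 10*p - 10*sqrt(2) + 6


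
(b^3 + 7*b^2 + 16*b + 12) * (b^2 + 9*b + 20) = b^5 + 16*b^4 + 99*b^3 + 296*b^2 + 428*b + 240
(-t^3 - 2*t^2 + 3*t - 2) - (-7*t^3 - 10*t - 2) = 6*t^3 - 2*t^2 + 13*t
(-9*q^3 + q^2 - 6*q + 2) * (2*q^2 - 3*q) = -18*q^5 + 29*q^4 - 15*q^3 + 22*q^2 - 6*q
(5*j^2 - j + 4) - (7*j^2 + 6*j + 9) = -2*j^2 - 7*j - 5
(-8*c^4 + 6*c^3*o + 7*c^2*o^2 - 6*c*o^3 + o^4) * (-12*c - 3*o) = 96*c^5 - 48*c^4*o - 102*c^3*o^2 + 51*c^2*o^3 + 6*c*o^4 - 3*o^5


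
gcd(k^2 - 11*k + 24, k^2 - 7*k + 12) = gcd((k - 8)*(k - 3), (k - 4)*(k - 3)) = k - 3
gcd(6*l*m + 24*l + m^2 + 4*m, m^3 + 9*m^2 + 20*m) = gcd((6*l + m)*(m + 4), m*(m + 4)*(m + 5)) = m + 4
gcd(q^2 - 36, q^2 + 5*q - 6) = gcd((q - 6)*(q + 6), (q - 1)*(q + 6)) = q + 6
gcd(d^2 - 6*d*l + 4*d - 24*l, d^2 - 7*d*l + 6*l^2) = d - 6*l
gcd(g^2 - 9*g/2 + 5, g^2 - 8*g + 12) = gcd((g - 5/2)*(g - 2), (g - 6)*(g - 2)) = g - 2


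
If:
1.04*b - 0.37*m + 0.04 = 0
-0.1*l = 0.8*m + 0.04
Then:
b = 0.355769230769231*m - 0.0384615384615385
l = -8.0*m - 0.4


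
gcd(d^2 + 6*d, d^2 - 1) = 1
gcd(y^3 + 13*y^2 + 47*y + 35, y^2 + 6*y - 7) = y + 7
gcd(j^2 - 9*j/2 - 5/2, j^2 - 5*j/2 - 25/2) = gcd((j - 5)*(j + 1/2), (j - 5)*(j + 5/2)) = j - 5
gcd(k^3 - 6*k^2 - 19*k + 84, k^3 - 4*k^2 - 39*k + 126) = k^2 - 10*k + 21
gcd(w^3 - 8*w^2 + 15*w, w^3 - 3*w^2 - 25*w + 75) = w^2 - 8*w + 15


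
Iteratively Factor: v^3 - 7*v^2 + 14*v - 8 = (v - 2)*(v^2 - 5*v + 4) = (v - 4)*(v - 2)*(v - 1)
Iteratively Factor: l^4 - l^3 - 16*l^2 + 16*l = (l + 4)*(l^3 - 5*l^2 + 4*l) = l*(l + 4)*(l^2 - 5*l + 4) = l*(l - 4)*(l + 4)*(l - 1)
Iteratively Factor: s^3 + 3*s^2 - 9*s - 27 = (s + 3)*(s^2 - 9) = (s + 3)^2*(s - 3)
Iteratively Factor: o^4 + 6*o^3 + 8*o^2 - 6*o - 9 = (o + 1)*(o^3 + 5*o^2 + 3*o - 9) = (o + 1)*(o + 3)*(o^2 + 2*o - 3) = (o + 1)*(o + 3)^2*(o - 1)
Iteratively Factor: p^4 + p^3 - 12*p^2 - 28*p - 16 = (p + 2)*(p^3 - p^2 - 10*p - 8) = (p + 1)*(p + 2)*(p^2 - 2*p - 8) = (p + 1)*(p + 2)^2*(p - 4)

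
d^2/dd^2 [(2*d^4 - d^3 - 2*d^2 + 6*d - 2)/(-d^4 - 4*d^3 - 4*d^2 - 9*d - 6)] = 2*(9*d^9 + 30*d^8 + 84*d^7 - 67*d^6 - 600*d^5 - 996*d^4 - 443*d^3 + 690*d^2 + 612*d + 510)/(d^12 + 12*d^11 + 60*d^10 + 187*d^9 + 474*d^8 + 984*d^7 + 1603*d^6 + 2304*d^5 + 2664*d^4 + 2457*d^3 + 1890*d^2 + 972*d + 216)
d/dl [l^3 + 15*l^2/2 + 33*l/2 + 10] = 3*l^2 + 15*l + 33/2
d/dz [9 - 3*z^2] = -6*z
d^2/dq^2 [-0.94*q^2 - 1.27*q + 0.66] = -1.88000000000000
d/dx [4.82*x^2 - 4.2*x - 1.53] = 9.64*x - 4.2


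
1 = 1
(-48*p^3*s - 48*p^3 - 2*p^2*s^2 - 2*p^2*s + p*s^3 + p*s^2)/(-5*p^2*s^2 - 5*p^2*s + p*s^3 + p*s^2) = (48*p^2 + 2*p*s - s^2)/(s*(5*p - s))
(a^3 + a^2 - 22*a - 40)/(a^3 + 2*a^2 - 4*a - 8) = (a^2 - a - 20)/(a^2 - 4)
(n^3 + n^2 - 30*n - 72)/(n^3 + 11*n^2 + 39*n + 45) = (n^2 - 2*n - 24)/(n^2 + 8*n + 15)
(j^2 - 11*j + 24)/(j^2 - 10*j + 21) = (j - 8)/(j - 7)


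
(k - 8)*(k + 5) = k^2 - 3*k - 40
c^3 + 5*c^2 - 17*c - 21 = (c - 3)*(c + 1)*(c + 7)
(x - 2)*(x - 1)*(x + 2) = x^3 - x^2 - 4*x + 4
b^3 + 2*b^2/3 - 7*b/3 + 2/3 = (b - 1)*(b - 1/3)*(b + 2)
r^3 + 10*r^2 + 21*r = r*(r + 3)*(r + 7)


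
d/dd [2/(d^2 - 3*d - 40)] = 2*(3 - 2*d)/(-d^2 + 3*d + 40)^2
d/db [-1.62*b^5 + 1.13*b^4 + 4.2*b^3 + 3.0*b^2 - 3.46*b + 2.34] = -8.1*b^4 + 4.52*b^3 + 12.6*b^2 + 6.0*b - 3.46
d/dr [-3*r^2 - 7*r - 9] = -6*r - 7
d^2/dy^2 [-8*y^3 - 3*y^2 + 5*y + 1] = -48*y - 6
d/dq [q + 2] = 1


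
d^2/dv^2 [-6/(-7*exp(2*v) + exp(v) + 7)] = 6*((1 - 28*exp(v))*(-7*exp(2*v) + exp(v) + 7) - 2*(14*exp(v) - 1)^2*exp(v))*exp(v)/(-7*exp(2*v) + exp(v) + 7)^3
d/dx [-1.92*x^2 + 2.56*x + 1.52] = 2.56 - 3.84*x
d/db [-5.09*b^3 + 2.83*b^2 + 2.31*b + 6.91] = -15.27*b^2 + 5.66*b + 2.31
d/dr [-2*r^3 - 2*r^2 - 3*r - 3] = -6*r^2 - 4*r - 3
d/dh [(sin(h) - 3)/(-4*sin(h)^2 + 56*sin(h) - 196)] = (sin(h) + 1)*cos(h)/(4*(sin(h) - 7)^3)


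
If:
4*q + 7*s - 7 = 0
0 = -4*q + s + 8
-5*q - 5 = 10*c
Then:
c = -95/64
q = 63/32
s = -1/8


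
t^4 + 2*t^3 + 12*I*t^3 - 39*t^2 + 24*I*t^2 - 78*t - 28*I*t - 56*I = (t + 2)*(t + I)*(t + 4*I)*(t + 7*I)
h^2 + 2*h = h*(h + 2)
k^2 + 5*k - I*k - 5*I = (k + 5)*(k - I)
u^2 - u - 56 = (u - 8)*(u + 7)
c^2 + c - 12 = (c - 3)*(c + 4)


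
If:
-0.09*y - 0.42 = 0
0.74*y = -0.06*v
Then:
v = 57.56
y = -4.67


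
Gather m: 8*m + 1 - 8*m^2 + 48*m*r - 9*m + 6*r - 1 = -8*m^2 + m*(48*r - 1) + 6*r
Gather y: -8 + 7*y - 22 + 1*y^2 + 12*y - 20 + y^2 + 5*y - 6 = 2*y^2 + 24*y - 56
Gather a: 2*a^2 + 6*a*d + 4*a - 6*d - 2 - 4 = 2*a^2 + a*(6*d + 4) - 6*d - 6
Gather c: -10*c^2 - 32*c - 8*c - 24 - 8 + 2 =-10*c^2 - 40*c - 30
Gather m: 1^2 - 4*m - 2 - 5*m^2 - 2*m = -5*m^2 - 6*m - 1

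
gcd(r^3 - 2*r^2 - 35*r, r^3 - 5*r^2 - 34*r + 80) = r + 5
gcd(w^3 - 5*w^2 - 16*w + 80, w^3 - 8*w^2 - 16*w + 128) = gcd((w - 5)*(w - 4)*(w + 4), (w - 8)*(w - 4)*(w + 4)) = w^2 - 16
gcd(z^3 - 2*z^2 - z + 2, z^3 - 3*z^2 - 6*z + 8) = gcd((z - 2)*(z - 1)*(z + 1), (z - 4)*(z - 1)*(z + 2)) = z - 1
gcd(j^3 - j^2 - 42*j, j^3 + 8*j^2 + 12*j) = j^2 + 6*j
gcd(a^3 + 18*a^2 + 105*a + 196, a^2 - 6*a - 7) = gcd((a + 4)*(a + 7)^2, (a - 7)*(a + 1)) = 1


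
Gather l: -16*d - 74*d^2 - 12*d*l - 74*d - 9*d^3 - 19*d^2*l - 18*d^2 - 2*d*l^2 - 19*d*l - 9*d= -9*d^3 - 92*d^2 - 2*d*l^2 - 99*d + l*(-19*d^2 - 31*d)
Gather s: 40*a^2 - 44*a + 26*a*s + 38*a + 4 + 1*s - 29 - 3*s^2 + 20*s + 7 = 40*a^2 - 6*a - 3*s^2 + s*(26*a + 21) - 18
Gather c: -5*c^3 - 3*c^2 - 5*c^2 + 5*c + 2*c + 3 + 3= -5*c^3 - 8*c^2 + 7*c + 6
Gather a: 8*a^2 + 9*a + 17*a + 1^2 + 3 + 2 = 8*a^2 + 26*a + 6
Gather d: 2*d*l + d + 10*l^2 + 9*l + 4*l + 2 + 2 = d*(2*l + 1) + 10*l^2 + 13*l + 4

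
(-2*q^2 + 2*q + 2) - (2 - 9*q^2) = 7*q^2 + 2*q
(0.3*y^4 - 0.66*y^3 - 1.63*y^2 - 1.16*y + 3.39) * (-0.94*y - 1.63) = -0.282*y^5 + 0.1314*y^4 + 2.608*y^3 + 3.7473*y^2 - 1.2958*y - 5.5257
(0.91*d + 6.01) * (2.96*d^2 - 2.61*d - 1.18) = 2.6936*d^3 + 15.4145*d^2 - 16.7599*d - 7.0918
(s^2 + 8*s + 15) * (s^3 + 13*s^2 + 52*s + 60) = s^5 + 21*s^4 + 171*s^3 + 671*s^2 + 1260*s + 900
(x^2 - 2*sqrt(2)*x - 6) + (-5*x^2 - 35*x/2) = -4*x^2 - 35*x/2 - 2*sqrt(2)*x - 6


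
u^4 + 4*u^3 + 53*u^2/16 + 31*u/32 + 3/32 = (u + 1/4)^2*(u + 1/2)*(u + 3)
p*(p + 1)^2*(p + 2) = p^4 + 4*p^3 + 5*p^2 + 2*p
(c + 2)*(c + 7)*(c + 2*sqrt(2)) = c^3 + 2*sqrt(2)*c^2 + 9*c^2 + 14*c + 18*sqrt(2)*c + 28*sqrt(2)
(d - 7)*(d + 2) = d^2 - 5*d - 14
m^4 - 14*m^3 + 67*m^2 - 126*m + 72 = (m - 6)*(m - 4)*(m - 3)*(m - 1)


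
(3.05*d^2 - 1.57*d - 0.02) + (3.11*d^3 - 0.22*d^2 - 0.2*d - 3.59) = 3.11*d^3 + 2.83*d^2 - 1.77*d - 3.61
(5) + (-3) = 2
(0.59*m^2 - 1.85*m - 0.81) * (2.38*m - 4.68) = 1.4042*m^3 - 7.1642*m^2 + 6.7302*m + 3.7908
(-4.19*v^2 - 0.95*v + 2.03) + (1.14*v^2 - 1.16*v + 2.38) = -3.05*v^2 - 2.11*v + 4.41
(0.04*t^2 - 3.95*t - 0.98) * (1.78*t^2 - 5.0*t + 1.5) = 0.0712*t^4 - 7.231*t^3 + 18.0656*t^2 - 1.025*t - 1.47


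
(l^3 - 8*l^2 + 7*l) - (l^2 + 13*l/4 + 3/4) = l^3 - 9*l^2 + 15*l/4 - 3/4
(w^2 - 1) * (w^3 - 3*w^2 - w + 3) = w^5 - 3*w^4 - 2*w^3 + 6*w^2 + w - 3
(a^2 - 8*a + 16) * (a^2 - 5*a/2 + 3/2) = a^4 - 21*a^3/2 + 75*a^2/2 - 52*a + 24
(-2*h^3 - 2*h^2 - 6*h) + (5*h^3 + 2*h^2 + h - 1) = 3*h^3 - 5*h - 1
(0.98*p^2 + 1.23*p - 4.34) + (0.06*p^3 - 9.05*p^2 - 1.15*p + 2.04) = 0.06*p^3 - 8.07*p^2 + 0.0800000000000001*p - 2.3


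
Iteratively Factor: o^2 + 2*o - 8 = (o + 4)*(o - 2)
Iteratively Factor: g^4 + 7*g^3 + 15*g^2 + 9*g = (g + 1)*(g^3 + 6*g^2 + 9*g) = (g + 1)*(g + 3)*(g^2 + 3*g) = g*(g + 1)*(g + 3)*(g + 3)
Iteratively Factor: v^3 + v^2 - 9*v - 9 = (v + 1)*(v^2 - 9) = (v - 3)*(v + 1)*(v + 3)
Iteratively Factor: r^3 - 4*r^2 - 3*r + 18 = (r - 3)*(r^2 - r - 6) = (r - 3)^2*(r + 2)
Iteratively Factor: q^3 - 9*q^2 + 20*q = (q - 5)*(q^2 - 4*q) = q*(q - 5)*(q - 4)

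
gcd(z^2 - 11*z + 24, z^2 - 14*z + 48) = z - 8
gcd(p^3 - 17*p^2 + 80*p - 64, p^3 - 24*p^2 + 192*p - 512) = p^2 - 16*p + 64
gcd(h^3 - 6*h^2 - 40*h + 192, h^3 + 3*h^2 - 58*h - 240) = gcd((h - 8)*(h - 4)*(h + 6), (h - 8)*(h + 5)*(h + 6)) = h^2 - 2*h - 48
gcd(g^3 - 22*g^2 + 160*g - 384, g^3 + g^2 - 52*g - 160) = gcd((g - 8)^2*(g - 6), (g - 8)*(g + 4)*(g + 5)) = g - 8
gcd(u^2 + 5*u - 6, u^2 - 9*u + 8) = u - 1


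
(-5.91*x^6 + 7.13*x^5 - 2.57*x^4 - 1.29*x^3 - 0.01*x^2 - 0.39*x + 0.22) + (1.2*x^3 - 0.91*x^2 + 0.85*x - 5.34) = -5.91*x^6 + 7.13*x^5 - 2.57*x^4 - 0.0900000000000001*x^3 - 0.92*x^2 + 0.46*x - 5.12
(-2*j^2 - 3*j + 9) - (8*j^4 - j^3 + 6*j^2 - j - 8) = -8*j^4 + j^3 - 8*j^2 - 2*j + 17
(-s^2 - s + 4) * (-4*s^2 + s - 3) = 4*s^4 + 3*s^3 - 14*s^2 + 7*s - 12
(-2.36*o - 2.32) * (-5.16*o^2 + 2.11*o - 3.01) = 12.1776*o^3 + 6.9916*o^2 + 2.2084*o + 6.9832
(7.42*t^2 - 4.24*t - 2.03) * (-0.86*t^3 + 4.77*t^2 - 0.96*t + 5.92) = -6.3812*t^5 + 39.0398*t^4 - 25.6022*t^3 + 38.3137*t^2 - 23.152*t - 12.0176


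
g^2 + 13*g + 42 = (g + 6)*(g + 7)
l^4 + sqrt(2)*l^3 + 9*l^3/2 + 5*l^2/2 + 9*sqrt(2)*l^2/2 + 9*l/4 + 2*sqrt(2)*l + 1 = (l + 1/2)*(l + 4)*(l + sqrt(2)/2)^2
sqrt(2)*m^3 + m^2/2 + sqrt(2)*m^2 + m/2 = m*(m + 1)*(sqrt(2)*m + 1/2)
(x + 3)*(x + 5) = x^2 + 8*x + 15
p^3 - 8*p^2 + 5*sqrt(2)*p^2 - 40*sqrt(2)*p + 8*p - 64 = (p - 8)*(p + sqrt(2))*(p + 4*sqrt(2))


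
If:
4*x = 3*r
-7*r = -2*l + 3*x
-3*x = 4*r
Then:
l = 0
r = 0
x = 0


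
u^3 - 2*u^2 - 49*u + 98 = (u - 7)*(u - 2)*(u + 7)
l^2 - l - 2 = (l - 2)*(l + 1)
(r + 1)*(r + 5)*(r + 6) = r^3 + 12*r^2 + 41*r + 30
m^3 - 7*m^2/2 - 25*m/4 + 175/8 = (m - 7/2)*(m - 5/2)*(m + 5/2)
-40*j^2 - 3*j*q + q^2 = (-8*j + q)*(5*j + q)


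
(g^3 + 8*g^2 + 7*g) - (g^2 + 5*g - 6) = g^3 + 7*g^2 + 2*g + 6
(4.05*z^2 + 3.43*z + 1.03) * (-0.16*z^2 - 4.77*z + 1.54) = -0.648*z^4 - 19.8673*z^3 - 10.2889*z^2 + 0.3691*z + 1.5862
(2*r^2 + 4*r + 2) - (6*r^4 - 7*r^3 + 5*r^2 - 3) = -6*r^4 + 7*r^3 - 3*r^2 + 4*r + 5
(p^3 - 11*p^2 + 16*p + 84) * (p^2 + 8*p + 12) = p^5 - 3*p^4 - 60*p^3 + 80*p^2 + 864*p + 1008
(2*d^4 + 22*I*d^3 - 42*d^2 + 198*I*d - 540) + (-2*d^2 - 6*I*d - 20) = 2*d^4 + 22*I*d^3 - 44*d^2 + 192*I*d - 560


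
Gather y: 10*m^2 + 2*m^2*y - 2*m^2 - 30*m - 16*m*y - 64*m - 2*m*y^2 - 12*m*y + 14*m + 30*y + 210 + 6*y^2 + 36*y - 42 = 8*m^2 - 80*m + y^2*(6 - 2*m) + y*(2*m^2 - 28*m + 66) + 168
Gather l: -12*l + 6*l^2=6*l^2 - 12*l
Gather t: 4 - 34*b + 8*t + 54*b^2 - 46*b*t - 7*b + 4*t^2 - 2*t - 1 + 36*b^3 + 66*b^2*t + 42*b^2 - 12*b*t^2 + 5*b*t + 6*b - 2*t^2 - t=36*b^3 + 96*b^2 - 35*b + t^2*(2 - 12*b) + t*(66*b^2 - 41*b + 5) + 3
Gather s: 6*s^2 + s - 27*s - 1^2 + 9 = 6*s^2 - 26*s + 8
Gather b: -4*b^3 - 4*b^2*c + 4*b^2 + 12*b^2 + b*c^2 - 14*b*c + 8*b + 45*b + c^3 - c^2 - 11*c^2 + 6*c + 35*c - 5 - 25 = -4*b^3 + b^2*(16 - 4*c) + b*(c^2 - 14*c + 53) + c^3 - 12*c^2 + 41*c - 30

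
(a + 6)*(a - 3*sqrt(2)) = a^2 - 3*sqrt(2)*a + 6*a - 18*sqrt(2)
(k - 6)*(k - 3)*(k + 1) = k^3 - 8*k^2 + 9*k + 18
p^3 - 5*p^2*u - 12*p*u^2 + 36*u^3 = (p - 6*u)*(p - 2*u)*(p + 3*u)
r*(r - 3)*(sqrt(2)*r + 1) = sqrt(2)*r^3 - 3*sqrt(2)*r^2 + r^2 - 3*r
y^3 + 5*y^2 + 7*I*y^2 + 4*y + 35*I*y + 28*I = (y + 1)*(y + 4)*(y + 7*I)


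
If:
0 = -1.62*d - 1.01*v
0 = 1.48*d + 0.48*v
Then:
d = 0.00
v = 0.00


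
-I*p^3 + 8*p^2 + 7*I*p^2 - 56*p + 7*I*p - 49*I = (p - 7)*(p + 7*I)*(-I*p + 1)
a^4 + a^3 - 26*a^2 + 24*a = a*(a - 4)*(a - 1)*(a + 6)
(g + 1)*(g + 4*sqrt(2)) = g^2 + g + 4*sqrt(2)*g + 4*sqrt(2)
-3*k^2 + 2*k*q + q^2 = (-k + q)*(3*k + q)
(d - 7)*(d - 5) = d^2 - 12*d + 35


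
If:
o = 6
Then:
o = 6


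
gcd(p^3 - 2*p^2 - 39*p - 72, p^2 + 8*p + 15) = p + 3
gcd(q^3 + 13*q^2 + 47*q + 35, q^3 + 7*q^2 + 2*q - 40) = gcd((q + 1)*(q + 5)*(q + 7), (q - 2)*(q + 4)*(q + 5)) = q + 5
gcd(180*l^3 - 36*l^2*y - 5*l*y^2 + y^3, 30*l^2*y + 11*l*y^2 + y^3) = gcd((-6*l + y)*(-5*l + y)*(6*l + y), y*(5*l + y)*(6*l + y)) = 6*l + y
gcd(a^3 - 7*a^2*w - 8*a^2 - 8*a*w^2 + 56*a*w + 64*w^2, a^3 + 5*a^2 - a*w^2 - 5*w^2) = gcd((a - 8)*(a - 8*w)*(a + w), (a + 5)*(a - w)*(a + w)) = a + w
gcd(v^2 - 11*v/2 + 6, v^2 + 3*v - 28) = v - 4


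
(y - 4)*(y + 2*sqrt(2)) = y^2 - 4*y + 2*sqrt(2)*y - 8*sqrt(2)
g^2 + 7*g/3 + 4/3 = (g + 1)*(g + 4/3)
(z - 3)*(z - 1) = z^2 - 4*z + 3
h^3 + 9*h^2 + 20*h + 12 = (h + 1)*(h + 2)*(h + 6)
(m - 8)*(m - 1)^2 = m^3 - 10*m^2 + 17*m - 8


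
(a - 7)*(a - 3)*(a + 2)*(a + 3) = a^4 - 5*a^3 - 23*a^2 + 45*a + 126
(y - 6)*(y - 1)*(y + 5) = y^3 - 2*y^2 - 29*y + 30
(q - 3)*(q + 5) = q^2 + 2*q - 15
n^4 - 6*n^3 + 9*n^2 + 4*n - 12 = (n - 3)*(n - 2)^2*(n + 1)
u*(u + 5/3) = u^2 + 5*u/3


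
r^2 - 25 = (r - 5)*(r + 5)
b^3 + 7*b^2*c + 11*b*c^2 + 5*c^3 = (b + c)^2*(b + 5*c)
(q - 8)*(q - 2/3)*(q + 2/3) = q^3 - 8*q^2 - 4*q/9 + 32/9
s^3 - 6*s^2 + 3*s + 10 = (s - 5)*(s - 2)*(s + 1)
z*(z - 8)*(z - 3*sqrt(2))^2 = z^4 - 6*sqrt(2)*z^3 - 8*z^3 + 18*z^2 + 48*sqrt(2)*z^2 - 144*z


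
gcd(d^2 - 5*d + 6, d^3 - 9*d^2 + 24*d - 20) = d - 2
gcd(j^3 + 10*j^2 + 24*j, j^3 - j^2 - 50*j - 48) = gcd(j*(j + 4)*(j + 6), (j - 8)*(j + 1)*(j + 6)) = j + 6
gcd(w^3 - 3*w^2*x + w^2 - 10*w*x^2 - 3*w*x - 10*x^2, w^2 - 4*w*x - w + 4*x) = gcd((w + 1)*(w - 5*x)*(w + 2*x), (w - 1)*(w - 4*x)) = 1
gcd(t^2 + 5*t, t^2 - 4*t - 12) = 1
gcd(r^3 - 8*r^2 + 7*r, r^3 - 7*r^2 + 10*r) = r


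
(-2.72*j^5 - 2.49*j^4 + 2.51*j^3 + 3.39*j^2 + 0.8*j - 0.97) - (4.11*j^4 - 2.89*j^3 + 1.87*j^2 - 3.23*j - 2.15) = -2.72*j^5 - 6.6*j^4 + 5.4*j^3 + 1.52*j^2 + 4.03*j + 1.18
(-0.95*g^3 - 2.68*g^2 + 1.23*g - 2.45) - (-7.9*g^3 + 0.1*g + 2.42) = 6.95*g^3 - 2.68*g^2 + 1.13*g - 4.87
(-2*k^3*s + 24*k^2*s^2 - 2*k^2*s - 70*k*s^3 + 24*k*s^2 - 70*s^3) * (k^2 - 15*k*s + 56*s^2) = -2*k^5*s + 54*k^4*s^2 - 2*k^4*s - 542*k^3*s^3 + 54*k^3*s^2 + 2394*k^2*s^4 - 542*k^2*s^3 - 3920*k*s^5 + 2394*k*s^4 - 3920*s^5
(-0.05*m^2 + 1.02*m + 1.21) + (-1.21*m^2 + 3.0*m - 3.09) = -1.26*m^2 + 4.02*m - 1.88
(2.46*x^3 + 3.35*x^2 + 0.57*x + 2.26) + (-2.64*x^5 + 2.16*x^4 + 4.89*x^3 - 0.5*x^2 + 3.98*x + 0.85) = -2.64*x^5 + 2.16*x^4 + 7.35*x^3 + 2.85*x^2 + 4.55*x + 3.11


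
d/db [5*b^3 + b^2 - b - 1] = 15*b^2 + 2*b - 1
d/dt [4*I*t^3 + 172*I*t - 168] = I*(12*t^2 + 172)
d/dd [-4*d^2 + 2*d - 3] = 2 - 8*d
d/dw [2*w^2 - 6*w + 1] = 4*w - 6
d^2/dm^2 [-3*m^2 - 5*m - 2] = -6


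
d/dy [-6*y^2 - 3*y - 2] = -12*y - 3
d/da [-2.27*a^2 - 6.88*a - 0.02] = -4.54*a - 6.88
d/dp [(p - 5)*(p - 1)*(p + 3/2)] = 3*p^2 - 9*p - 4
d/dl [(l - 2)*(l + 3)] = 2*l + 1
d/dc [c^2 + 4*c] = 2*c + 4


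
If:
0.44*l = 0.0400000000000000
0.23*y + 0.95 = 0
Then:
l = 0.09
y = -4.13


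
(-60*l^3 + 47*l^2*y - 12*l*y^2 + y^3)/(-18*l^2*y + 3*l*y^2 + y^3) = (20*l^2 - 9*l*y + y^2)/(y*(6*l + y))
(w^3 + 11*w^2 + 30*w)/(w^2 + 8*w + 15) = w*(w + 6)/(w + 3)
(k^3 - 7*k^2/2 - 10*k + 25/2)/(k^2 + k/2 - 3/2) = (2*k^2 - 5*k - 25)/(2*k + 3)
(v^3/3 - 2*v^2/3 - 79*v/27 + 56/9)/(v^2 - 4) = (9*v^3 - 18*v^2 - 79*v + 168)/(27*(v^2 - 4))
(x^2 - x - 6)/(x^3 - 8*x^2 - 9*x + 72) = (x + 2)/(x^2 - 5*x - 24)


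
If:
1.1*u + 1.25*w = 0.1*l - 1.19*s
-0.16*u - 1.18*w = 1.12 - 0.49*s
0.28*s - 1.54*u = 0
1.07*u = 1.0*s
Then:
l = -11.86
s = 0.00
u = 0.00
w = -0.95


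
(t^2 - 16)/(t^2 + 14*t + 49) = (t^2 - 16)/(t^2 + 14*t + 49)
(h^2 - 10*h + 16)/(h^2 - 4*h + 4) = (h - 8)/(h - 2)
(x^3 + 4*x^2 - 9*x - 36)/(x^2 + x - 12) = x + 3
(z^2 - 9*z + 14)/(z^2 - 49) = (z - 2)/(z + 7)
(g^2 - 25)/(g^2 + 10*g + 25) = (g - 5)/(g + 5)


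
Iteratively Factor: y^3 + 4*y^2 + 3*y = (y)*(y^2 + 4*y + 3) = y*(y + 3)*(y + 1)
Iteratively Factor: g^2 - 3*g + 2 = (g - 2)*(g - 1)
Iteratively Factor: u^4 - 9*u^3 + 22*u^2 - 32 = (u - 4)*(u^3 - 5*u^2 + 2*u + 8) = (u - 4)^2*(u^2 - u - 2) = (u - 4)^2*(u - 2)*(u + 1)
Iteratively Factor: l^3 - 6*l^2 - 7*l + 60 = (l + 3)*(l^2 - 9*l + 20) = (l - 5)*(l + 3)*(l - 4)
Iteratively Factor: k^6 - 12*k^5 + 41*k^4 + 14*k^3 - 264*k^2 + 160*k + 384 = (k - 4)*(k^5 - 8*k^4 + 9*k^3 + 50*k^2 - 64*k - 96) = (k - 4)*(k - 3)*(k^4 - 5*k^3 - 6*k^2 + 32*k + 32) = (k - 4)*(k - 3)*(k + 2)*(k^3 - 7*k^2 + 8*k + 16) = (k - 4)^2*(k - 3)*(k + 2)*(k^2 - 3*k - 4) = (k - 4)^3*(k - 3)*(k + 2)*(k + 1)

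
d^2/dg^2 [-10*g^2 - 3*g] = -20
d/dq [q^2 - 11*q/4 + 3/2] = 2*q - 11/4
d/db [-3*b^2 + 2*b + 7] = 2 - 6*b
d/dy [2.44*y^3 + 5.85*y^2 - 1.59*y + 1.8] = 7.32*y^2 + 11.7*y - 1.59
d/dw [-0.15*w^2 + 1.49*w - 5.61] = 1.49 - 0.3*w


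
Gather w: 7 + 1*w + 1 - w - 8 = 0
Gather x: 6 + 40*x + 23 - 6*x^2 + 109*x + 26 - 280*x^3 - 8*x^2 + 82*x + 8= -280*x^3 - 14*x^2 + 231*x + 63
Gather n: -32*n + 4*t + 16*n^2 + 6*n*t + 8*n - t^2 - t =16*n^2 + n*(6*t - 24) - t^2 + 3*t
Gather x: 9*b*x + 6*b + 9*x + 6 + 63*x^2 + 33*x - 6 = 6*b + 63*x^2 + x*(9*b + 42)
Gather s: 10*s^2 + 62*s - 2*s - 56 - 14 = 10*s^2 + 60*s - 70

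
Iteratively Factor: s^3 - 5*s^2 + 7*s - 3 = (s - 1)*(s^2 - 4*s + 3) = (s - 3)*(s - 1)*(s - 1)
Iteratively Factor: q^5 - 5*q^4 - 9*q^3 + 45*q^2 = (q)*(q^4 - 5*q^3 - 9*q^2 + 45*q) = q*(q - 5)*(q^3 - 9*q) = q*(q - 5)*(q + 3)*(q^2 - 3*q) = q*(q - 5)*(q - 3)*(q + 3)*(q)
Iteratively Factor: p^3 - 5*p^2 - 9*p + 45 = (p + 3)*(p^2 - 8*p + 15) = (p - 5)*(p + 3)*(p - 3)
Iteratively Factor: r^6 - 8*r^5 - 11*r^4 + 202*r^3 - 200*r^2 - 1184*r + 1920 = (r + 3)*(r^5 - 11*r^4 + 22*r^3 + 136*r^2 - 608*r + 640) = (r - 4)*(r + 3)*(r^4 - 7*r^3 - 6*r^2 + 112*r - 160) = (r - 4)*(r + 3)*(r + 4)*(r^3 - 11*r^2 + 38*r - 40) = (r - 5)*(r - 4)*(r + 3)*(r + 4)*(r^2 - 6*r + 8) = (r - 5)*(r - 4)*(r - 2)*(r + 3)*(r + 4)*(r - 4)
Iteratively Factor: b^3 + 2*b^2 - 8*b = (b - 2)*(b^2 + 4*b) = b*(b - 2)*(b + 4)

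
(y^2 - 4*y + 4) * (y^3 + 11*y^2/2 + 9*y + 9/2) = y^5 + 3*y^4/2 - 9*y^3 - 19*y^2/2 + 18*y + 18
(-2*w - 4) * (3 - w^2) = 2*w^3 + 4*w^2 - 6*w - 12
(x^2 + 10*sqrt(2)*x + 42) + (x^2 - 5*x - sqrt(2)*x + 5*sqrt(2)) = 2*x^2 - 5*x + 9*sqrt(2)*x + 5*sqrt(2) + 42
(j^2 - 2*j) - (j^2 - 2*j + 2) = -2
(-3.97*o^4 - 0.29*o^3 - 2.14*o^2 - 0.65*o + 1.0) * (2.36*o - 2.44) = -9.3692*o^5 + 9.0024*o^4 - 4.3428*o^3 + 3.6876*o^2 + 3.946*o - 2.44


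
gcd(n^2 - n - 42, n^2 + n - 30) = n + 6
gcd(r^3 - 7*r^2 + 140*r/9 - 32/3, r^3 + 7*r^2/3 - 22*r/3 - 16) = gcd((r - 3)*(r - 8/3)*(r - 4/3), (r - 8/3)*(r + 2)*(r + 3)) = r - 8/3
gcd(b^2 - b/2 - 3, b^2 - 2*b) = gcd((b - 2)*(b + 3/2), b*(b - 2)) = b - 2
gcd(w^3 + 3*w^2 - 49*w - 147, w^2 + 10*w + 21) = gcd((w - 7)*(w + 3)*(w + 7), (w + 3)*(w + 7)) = w^2 + 10*w + 21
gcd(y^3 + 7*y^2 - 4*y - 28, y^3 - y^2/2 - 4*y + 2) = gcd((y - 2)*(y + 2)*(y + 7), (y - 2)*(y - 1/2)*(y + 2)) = y^2 - 4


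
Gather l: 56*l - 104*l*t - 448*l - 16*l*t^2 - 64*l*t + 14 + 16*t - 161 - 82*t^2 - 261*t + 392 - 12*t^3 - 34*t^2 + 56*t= l*(-16*t^2 - 168*t - 392) - 12*t^3 - 116*t^2 - 189*t + 245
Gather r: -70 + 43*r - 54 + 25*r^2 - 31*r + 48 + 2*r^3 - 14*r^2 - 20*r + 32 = 2*r^3 + 11*r^2 - 8*r - 44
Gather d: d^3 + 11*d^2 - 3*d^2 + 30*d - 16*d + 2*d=d^3 + 8*d^2 + 16*d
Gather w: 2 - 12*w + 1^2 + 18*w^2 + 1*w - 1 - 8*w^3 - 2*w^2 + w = -8*w^3 + 16*w^2 - 10*w + 2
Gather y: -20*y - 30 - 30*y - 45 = -50*y - 75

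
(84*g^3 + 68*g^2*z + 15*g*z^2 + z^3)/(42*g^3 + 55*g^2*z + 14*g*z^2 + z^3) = (2*g + z)/(g + z)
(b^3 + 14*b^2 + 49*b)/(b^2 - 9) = b*(b^2 + 14*b + 49)/(b^2 - 9)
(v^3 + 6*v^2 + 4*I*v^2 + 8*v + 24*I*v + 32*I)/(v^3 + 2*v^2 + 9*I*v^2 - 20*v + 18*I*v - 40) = (v + 4)/(v + 5*I)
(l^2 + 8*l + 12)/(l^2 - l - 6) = (l + 6)/(l - 3)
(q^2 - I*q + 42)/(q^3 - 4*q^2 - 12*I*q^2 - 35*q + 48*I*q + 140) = (q + 6*I)/(q^2 - q*(4 + 5*I) + 20*I)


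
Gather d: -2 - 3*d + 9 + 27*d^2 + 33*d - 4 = 27*d^2 + 30*d + 3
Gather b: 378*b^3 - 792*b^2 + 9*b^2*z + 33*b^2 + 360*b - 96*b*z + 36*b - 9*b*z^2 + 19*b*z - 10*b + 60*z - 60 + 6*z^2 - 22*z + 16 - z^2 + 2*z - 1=378*b^3 + b^2*(9*z - 759) + b*(-9*z^2 - 77*z + 386) + 5*z^2 + 40*z - 45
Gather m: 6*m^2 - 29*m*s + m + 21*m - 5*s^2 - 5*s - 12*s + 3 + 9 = 6*m^2 + m*(22 - 29*s) - 5*s^2 - 17*s + 12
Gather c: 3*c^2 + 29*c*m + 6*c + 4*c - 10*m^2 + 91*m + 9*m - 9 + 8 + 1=3*c^2 + c*(29*m + 10) - 10*m^2 + 100*m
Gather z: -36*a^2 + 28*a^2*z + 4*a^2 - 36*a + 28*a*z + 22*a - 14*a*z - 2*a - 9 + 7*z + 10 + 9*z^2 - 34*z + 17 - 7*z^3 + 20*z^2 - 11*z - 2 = -32*a^2 - 16*a - 7*z^3 + 29*z^2 + z*(28*a^2 + 14*a - 38) + 16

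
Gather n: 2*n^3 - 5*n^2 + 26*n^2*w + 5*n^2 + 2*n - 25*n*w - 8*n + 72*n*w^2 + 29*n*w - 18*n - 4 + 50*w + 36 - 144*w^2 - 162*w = 2*n^3 + 26*n^2*w + n*(72*w^2 + 4*w - 24) - 144*w^2 - 112*w + 32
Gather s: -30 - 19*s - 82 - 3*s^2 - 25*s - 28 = -3*s^2 - 44*s - 140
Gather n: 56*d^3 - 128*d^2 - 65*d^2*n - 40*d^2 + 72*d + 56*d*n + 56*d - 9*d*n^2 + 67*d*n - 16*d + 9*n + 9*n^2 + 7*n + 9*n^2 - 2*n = 56*d^3 - 168*d^2 + 112*d + n^2*(18 - 9*d) + n*(-65*d^2 + 123*d + 14)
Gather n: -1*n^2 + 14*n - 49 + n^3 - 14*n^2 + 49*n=n^3 - 15*n^2 + 63*n - 49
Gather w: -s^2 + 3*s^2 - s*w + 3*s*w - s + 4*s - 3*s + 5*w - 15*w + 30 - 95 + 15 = 2*s^2 + w*(2*s - 10) - 50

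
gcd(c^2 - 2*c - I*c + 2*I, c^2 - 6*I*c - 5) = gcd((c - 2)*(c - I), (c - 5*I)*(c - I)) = c - I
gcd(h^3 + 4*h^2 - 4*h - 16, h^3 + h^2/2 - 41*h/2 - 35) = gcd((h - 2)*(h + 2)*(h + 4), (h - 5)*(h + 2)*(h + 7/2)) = h + 2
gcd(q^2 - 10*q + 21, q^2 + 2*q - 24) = 1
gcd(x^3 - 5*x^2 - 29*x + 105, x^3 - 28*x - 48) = 1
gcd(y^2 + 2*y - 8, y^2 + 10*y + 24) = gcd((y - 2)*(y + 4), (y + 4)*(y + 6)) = y + 4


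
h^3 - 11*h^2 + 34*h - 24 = (h - 6)*(h - 4)*(h - 1)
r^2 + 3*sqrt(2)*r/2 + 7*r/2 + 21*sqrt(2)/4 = (r + 7/2)*(r + 3*sqrt(2)/2)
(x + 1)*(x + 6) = x^2 + 7*x + 6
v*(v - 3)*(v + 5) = v^3 + 2*v^2 - 15*v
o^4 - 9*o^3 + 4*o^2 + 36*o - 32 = (o - 8)*(o - 2)*(o - 1)*(o + 2)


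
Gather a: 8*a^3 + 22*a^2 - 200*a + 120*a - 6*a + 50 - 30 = 8*a^3 + 22*a^2 - 86*a + 20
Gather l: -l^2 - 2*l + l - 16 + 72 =-l^2 - l + 56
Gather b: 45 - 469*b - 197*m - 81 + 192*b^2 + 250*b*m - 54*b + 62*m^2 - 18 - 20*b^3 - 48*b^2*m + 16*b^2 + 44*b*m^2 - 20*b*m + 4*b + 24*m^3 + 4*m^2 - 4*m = -20*b^3 + b^2*(208 - 48*m) + b*(44*m^2 + 230*m - 519) + 24*m^3 + 66*m^2 - 201*m - 54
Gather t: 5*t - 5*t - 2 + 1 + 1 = 0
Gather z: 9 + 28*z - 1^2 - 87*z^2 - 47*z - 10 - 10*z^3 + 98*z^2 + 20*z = -10*z^3 + 11*z^2 + z - 2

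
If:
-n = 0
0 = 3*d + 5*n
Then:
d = 0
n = 0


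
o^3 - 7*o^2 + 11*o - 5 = (o - 5)*(o - 1)^2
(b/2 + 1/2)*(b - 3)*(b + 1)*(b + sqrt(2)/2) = b^4/2 - b^3/2 + sqrt(2)*b^3/4 - 5*b^2/2 - sqrt(2)*b^2/4 - 5*sqrt(2)*b/4 - 3*b/2 - 3*sqrt(2)/4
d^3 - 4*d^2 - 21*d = d*(d - 7)*(d + 3)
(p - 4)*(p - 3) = p^2 - 7*p + 12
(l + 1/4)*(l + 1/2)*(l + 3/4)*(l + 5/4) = l^4 + 11*l^3/4 + 41*l^2/16 + 61*l/64 + 15/128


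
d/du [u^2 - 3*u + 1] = 2*u - 3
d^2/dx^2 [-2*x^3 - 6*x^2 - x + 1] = -12*x - 12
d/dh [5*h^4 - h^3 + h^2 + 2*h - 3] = 20*h^3 - 3*h^2 + 2*h + 2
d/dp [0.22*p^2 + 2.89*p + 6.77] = 0.44*p + 2.89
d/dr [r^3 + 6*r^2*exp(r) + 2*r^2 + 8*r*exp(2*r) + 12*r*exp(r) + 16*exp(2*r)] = 6*r^2*exp(r) + 3*r^2 + 16*r*exp(2*r) + 24*r*exp(r) + 4*r + 40*exp(2*r) + 12*exp(r)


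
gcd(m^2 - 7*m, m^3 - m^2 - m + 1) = 1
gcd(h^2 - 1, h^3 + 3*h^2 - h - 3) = h^2 - 1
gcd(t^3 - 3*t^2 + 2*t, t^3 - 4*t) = t^2 - 2*t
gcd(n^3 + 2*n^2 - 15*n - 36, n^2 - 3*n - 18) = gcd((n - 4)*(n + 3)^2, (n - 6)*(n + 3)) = n + 3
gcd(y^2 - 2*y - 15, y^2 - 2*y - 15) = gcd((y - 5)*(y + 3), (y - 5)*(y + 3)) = y^2 - 2*y - 15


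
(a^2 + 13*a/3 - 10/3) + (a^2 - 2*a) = 2*a^2 + 7*a/3 - 10/3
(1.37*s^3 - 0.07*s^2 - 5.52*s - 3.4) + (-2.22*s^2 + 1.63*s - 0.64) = 1.37*s^3 - 2.29*s^2 - 3.89*s - 4.04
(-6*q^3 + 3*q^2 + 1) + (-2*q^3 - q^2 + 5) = -8*q^3 + 2*q^2 + 6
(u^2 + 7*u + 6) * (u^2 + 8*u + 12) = u^4 + 15*u^3 + 74*u^2 + 132*u + 72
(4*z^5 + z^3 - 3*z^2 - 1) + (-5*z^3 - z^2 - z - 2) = 4*z^5 - 4*z^3 - 4*z^2 - z - 3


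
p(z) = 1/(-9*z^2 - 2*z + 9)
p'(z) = (18*z + 2)/(-9*z^2 - 2*z + 9)^2 = 2*(9*z + 1)/(9*z^2 + 2*z - 9)^2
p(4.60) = -0.01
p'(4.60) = 0.00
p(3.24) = -0.01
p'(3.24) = 0.01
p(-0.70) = 0.17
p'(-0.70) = -0.30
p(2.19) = -0.03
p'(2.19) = 0.03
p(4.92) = -0.00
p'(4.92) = 0.00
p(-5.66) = -0.00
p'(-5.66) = -0.00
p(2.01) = -0.03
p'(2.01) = 0.04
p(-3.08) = -0.01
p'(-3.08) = -0.01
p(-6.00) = 0.00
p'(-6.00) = 0.00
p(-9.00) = 0.00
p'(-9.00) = 0.00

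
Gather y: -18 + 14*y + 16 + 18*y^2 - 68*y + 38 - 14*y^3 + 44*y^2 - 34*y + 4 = -14*y^3 + 62*y^2 - 88*y + 40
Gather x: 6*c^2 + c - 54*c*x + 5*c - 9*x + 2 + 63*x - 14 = 6*c^2 + 6*c + x*(54 - 54*c) - 12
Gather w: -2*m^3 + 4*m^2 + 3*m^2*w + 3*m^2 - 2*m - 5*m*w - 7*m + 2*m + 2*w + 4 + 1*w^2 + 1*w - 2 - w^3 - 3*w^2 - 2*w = -2*m^3 + 7*m^2 - 7*m - w^3 - 2*w^2 + w*(3*m^2 - 5*m + 1) + 2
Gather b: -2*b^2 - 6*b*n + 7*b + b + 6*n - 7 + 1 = -2*b^2 + b*(8 - 6*n) + 6*n - 6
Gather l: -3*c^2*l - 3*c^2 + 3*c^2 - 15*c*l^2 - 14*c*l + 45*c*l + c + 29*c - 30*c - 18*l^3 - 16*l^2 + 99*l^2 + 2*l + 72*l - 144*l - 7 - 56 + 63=-18*l^3 + l^2*(83 - 15*c) + l*(-3*c^2 + 31*c - 70)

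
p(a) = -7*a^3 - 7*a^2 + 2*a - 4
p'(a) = -21*a^2 - 14*a + 2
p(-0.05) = -4.12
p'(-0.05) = 2.65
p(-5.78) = 1102.29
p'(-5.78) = -618.66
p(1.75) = -59.45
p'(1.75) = -86.81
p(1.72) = -56.89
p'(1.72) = -84.21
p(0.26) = -4.08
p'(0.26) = -3.06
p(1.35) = -31.28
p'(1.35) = -55.17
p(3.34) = -336.23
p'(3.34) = -279.03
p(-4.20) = 382.74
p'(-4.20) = -309.64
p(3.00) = -250.00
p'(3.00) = -229.00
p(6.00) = -1756.00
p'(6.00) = -838.00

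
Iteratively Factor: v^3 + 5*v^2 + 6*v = (v + 2)*(v^2 + 3*v) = (v + 2)*(v + 3)*(v)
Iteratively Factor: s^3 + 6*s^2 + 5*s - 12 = (s + 3)*(s^2 + 3*s - 4) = (s - 1)*(s + 3)*(s + 4)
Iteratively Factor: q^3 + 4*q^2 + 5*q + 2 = (q + 2)*(q^2 + 2*q + 1) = (q + 1)*(q + 2)*(q + 1)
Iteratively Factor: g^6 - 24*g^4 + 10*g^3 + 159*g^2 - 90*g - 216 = (g + 3)*(g^5 - 3*g^4 - 15*g^3 + 55*g^2 - 6*g - 72) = (g - 3)*(g + 3)*(g^4 - 15*g^2 + 10*g + 24) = (g - 3)^2*(g + 3)*(g^3 + 3*g^2 - 6*g - 8) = (g - 3)^2*(g + 1)*(g + 3)*(g^2 + 2*g - 8) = (g - 3)^2*(g + 1)*(g + 3)*(g + 4)*(g - 2)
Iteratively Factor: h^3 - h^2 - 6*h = (h + 2)*(h^2 - 3*h) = h*(h + 2)*(h - 3)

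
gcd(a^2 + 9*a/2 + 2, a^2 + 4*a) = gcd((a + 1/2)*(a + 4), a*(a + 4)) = a + 4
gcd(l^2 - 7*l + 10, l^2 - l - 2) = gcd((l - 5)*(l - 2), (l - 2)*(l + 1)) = l - 2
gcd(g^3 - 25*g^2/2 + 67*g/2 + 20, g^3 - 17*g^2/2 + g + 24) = g - 8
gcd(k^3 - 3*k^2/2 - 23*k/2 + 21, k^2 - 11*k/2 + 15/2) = k - 3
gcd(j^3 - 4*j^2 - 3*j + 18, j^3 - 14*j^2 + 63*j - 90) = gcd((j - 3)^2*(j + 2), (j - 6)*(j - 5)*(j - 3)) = j - 3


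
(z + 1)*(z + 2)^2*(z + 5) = z^4 + 10*z^3 + 33*z^2 + 44*z + 20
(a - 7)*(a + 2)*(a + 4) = a^3 - a^2 - 34*a - 56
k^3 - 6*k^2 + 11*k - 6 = (k - 3)*(k - 2)*(k - 1)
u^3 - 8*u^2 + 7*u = u*(u - 7)*(u - 1)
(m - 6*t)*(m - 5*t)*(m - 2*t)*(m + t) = m^4 - 12*m^3*t + 39*m^2*t^2 - 8*m*t^3 - 60*t^4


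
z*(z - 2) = z^2 - 2*z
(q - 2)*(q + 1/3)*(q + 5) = q^3 + 10*q^2/3 - 9*q - 10/3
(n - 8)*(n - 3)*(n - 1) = n^3 - 12*n^2 + 35*n - 24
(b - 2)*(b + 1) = b^2 - b - 2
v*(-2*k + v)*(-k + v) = 2*k^2*v - 3*k*v^2 + v^3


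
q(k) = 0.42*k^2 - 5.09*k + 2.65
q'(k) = 0.84*k - 5.09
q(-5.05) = 39.07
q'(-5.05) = -9.33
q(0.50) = 0.21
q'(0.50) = -4.67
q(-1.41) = 10.66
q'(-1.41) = -6.27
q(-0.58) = 5.74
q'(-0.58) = -5.58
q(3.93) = -10.87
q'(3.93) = -1.79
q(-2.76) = 19.90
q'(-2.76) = -7.41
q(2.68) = -7.97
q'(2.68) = -2.84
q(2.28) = -6.77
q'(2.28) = -3.17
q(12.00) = 2.05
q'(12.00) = 4.99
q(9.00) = -9.14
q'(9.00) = 2.47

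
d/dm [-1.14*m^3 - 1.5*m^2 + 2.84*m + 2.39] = -3.42*m^2 - 3.0*m + 2.84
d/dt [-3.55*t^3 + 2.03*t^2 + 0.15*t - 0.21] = -10.65*t^2 + 4.06*t + 0.15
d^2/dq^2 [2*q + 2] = 0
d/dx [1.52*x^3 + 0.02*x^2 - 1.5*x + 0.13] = 4.56*x^2 + 0.04*x - 1.5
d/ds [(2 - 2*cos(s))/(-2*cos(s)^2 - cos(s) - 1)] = 2*(-4*cos(s) + cos(2*s) - 1)*sin(s)/(cos(s) + cos(2*s) + 2)^2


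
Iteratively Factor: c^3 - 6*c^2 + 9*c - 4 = (c - 1)*(c^2 - 5*c + 4) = (c - 4)*(c - 1)*(c - 1)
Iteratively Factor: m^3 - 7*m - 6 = (m - 3)*(m^2 + 3*m + 2) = (m - 3)*(m + 2)*(m + 1)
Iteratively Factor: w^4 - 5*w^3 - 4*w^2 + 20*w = (w + 2)*(w^3 - 7*w^2 + 10*w) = w*(w + 2)*(w^2 - 7*w + 10) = w*(w - 2)*(w + 2)*(w - 5)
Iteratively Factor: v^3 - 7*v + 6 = (v - 2)*(v^2 + 2*v - 3) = (v - 2)*(v + 3)*(v - 1)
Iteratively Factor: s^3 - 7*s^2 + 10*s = (s - 5)*(s^2 - 2*s) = (s - 5)*(s - 2)*(s)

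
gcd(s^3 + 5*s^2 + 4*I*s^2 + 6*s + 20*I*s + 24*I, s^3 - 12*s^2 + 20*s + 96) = s + 2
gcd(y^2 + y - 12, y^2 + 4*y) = y + 4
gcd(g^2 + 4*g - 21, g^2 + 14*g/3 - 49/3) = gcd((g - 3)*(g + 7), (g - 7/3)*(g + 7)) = g + 7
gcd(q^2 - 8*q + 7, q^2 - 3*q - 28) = q - 7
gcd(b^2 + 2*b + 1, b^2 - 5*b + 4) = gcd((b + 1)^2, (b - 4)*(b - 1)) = 1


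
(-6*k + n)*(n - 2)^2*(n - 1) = -6*k*n^3 + 30*k*n^2 - 48*k*n + 24*k + n^4 - 5*n^3 + 8*n^2 - 4*n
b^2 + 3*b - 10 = (b - 2)*(b + 5)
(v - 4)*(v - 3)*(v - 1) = v^3 - 8*v^2 + 19*v - 12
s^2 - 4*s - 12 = (s - 6)*(s + 2)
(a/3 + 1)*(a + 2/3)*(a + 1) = a^3/3 + 14*a^2/9 + 17*a/9 + 2/3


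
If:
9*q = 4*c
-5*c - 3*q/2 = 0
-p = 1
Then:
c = 0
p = -1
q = 0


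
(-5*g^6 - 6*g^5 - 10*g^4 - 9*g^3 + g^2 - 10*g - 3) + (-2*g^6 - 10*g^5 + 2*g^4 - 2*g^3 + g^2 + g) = -7*g^6 - 16*g^5 - 8*g^4 - 11*g^3 + 2*g^2 - 9*g - 3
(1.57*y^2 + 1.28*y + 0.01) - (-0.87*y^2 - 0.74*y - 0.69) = 2.44*y^2 + 2.02*y + 0.7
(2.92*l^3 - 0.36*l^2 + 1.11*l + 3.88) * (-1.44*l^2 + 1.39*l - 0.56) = -4.2048*l^5 + 4.5772*l^4 - 3.734*l^3 - 3.8427*l^2 + 4.7716*l - 2.1728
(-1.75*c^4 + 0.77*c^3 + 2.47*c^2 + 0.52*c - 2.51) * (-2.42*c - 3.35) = 4.235*c^5 + 3.9991*c^4 - 8.5569*c^3 - 9.5329*c^2 + 4.3322*c + 8.4085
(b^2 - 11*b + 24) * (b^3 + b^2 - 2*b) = b^5 - 10*b^4 + 11*b^3 + 46*b^2 - 48*b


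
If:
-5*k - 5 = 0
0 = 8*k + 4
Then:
No Solution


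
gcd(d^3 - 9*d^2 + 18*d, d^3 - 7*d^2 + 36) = d^2 - 9*d + 18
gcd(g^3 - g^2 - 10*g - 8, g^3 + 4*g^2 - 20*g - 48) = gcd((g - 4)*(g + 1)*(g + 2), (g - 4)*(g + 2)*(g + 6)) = g^2 - 2*g - 8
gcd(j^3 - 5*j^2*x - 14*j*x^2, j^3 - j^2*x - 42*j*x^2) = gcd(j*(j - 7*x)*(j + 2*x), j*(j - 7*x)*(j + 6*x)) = -j^2 + 7*j*x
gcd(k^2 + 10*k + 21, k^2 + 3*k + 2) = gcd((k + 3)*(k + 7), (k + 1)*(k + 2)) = 1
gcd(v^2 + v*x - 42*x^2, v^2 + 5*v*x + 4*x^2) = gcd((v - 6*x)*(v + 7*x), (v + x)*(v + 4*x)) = 1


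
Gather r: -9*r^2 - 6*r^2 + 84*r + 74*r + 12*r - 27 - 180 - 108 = -15*r^2 + 170*r - 315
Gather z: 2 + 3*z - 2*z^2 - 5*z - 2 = -2*z^2 - 2*z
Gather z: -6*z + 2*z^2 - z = 2*z^2 - 7*z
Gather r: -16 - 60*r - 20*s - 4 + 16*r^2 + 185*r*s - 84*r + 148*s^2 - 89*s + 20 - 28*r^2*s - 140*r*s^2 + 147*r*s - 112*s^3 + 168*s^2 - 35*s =r^2*(16 - 28*s) + r*(-140*s^2 + 332*s - 144) - 112*s^3 + 316*s^2 - 144*s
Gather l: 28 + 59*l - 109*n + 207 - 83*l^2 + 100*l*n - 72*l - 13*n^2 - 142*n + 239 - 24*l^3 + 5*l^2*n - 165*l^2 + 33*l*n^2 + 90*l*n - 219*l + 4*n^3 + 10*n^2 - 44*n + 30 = -24*l^3 + l^2*(5*n - 248) + l*(33*n^2 + 190*n - 232) + 4*n^3 - 3*n^2 - 295*n + 504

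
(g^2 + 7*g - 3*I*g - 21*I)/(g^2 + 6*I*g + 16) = (g^2 + g*(7 - 3*I) - 21*I)/(g^2 + 6*I*g + 16)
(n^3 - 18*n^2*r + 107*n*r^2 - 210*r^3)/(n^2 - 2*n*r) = (n^3 - 18*n^2*r + 107*n*r^2 - 210*r^3)/(n*(n - 2*r))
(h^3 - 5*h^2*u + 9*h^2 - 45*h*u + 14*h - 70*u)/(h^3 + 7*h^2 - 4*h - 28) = (h - 5*u)/(h - 2)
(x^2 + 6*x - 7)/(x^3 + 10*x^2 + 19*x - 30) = (x + 7)/(x^2 + 11*x + 30)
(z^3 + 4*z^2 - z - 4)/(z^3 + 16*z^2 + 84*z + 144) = (z^2 - 1)/(z^2 + 12*z + 36)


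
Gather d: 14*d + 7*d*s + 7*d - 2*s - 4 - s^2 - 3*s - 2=d*(7*s + 21) - s^2 - 5*s - 6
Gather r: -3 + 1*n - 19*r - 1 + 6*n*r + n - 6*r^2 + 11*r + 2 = 2*n - 6*r^2 + r*(6*n - 8) - 2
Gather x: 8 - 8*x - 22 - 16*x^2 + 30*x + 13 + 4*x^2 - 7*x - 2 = -12*x^2 + 15*x - 3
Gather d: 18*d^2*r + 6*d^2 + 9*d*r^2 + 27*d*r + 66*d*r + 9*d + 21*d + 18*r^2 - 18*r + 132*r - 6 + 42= d^2*(18*r + 6) + d*(9*r^2 + 93*r + 30) + 18*r^2 + 114*r + 36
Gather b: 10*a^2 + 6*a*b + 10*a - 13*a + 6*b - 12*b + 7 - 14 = 10*a^2 - 3*a + b*(6*a - 6) - 7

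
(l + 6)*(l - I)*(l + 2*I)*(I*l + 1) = I*l^4 + 6*I*l^3 + 3*I*l^2 + 2*l + 18*I*l + 12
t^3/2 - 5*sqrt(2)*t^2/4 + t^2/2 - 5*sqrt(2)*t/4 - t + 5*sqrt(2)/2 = (t/2 + 1)*(t - 1)*(t - 5*sqrt(2)/2)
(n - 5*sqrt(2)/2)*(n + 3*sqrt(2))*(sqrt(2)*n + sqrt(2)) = sqrt(2)*n^3 + n^2 + sqrt(2)*n^2 - 15*sqrt(2)*n + n - 15*sqrt(2)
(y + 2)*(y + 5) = y^2 + 7*y + 10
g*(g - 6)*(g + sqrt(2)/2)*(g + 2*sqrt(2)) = g^4 - 6*g^3 + 5*sqrt(2)*g^3/2 - 15*sqrt(2)*g^2 + 2*g^2 - 12*g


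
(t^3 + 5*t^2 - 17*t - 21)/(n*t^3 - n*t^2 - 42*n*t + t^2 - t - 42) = (-t^3 - 5*t^2 + 17*t + 21)/(-n*t^3 + n*t^2 + 42*n*t - t^2 + t + 42)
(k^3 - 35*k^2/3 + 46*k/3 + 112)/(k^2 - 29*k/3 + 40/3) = (3*k^2 - 11*k - 42)/(3*k - 5)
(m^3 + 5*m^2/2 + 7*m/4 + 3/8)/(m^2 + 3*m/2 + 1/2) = (m^2 + 2*m + 3/4)/(m + 1)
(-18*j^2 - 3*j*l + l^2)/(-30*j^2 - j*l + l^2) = (3*j + l)/(5*j + l)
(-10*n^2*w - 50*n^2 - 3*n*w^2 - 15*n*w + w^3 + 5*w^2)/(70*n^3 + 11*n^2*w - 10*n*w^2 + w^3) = (w + 5)/(-7*n + w)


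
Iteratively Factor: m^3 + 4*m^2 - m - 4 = (m + 1)*(m^2 + 3*m - 4) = (m - 1)*(m + 1)*(m + 4)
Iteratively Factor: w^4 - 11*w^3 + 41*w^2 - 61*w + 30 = (w - 5)*(w^3 - 6*w^2 + 11*w - 6) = (w - 5)*(w - 2)*(w^2 - 4*w + 3) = (w - 5)*(w - 2)*(w - 1)*(w - 3)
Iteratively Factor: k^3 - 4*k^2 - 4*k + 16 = (k - 2)*(k^2 - 2*k - 8) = (k - 4)*(k - 2)*(k + 2)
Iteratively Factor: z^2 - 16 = (z + 4)*(z - 4)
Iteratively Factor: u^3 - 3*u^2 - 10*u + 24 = (u - 2)*(u^2 - u - 12) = (u - 2)*(u + 3)*(u - 4)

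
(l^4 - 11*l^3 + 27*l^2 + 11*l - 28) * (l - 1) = l^5 - 12*l^4 + 38*l^3 - 16*l^2 - 39*l + 28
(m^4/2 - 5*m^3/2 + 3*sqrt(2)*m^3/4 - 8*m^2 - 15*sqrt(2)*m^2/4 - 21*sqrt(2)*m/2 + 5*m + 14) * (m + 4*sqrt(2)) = m^5/2 - 5*m^4/2 + 11*sqrt(2)*m^4/4 - 55*sqrt(2)*m^3/4 - 2*m^3 - 85*sqrt(2)*m^2/2 - 25*m^2 - 70*m + 20*sqrt(2)*m + 56*sqrt(2)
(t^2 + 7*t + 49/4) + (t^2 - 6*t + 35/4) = 2*t^2 + t + 21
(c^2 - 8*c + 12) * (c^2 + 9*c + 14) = c^4 + c^3 - 46*c^2 - 4*c + 168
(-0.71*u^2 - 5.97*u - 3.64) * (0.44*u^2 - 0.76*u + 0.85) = -0.3124*u^4 - 2.0872*u^3 + 2.3321*u^2 - 2.3081*u - 3.094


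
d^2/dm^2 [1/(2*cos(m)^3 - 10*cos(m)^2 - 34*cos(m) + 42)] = ((-65*cos(m) - 40*cos(2*m) + 9*cos(3*m))*(cos(m)^3 - 5*cos(m)^2 - 17*cos(m) + 21)/8 + (-3*cos(m)^2 + 10*cos(m) + 17)^2*sin(m)^2)/(cos(m)^3 - 5*cos(m)^2 - 17*cos(m) + 21)^3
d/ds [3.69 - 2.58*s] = -2.58000000000000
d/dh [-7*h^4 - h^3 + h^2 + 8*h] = -28*h^3 - 3*h^2 + 2*h + 8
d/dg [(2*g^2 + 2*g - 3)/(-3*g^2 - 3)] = 2*(g^2 - 5*g - 1)/(3*(g^4 + 2*g^2 + 1))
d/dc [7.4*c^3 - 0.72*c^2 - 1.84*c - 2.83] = 22.2*c^2 - 1.44*c - 1.84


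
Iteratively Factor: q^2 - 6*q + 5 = (q - 5)*(q - 1)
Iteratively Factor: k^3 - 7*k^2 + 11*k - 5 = (k - 1)*(k^2 - 6*k + 5) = (k - 5)*(k - 1)*(k - 1)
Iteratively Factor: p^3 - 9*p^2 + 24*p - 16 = (p - 4)*(p^2 - 5*p + 4) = (p - 4)*(p - 1)*(p - 4)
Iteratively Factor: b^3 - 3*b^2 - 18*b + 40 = (b - 2)*(b^2 - b - 20) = (b - 2)*(b + 4)*(b - 5)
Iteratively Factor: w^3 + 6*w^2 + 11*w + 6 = (w + 2)*(w^2 + 4*w + 3) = (w + 2)*(w + 3)*(w + 1)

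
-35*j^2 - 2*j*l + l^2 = (-7*j + l)*(5*j + l)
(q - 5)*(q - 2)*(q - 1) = q^3 - 8*q^2 + 17*q - 10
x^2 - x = x*(x - 1)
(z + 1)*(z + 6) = z^2 + 7*z + 6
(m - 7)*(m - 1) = m^2 - 8*m + 7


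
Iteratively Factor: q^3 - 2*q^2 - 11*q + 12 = (q - 1)*(q^2 - q - 12) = (q - 4)*(q - 1)*(q + 3)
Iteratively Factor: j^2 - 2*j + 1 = (j - 1)*(j - 1)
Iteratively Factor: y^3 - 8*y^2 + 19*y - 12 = (y - 4)*(y^2 - 4*y + 3) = (y - 4)*(y - 3)*(y - 1)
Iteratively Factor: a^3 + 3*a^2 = (a)*(a^2 + 3*a) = a*(a + 3)*(a)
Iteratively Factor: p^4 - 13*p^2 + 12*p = (p - 1)*(p^3 + p^2 - 12*p) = (p - 3)*(p - 1)*(p^2 + 4*p) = p*(p - 3)*(p - 1)*(p + 4)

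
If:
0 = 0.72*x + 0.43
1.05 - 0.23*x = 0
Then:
No Solution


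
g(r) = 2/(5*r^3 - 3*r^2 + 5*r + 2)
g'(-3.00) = -0.01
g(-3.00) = -0.01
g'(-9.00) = 0.00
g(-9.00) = 0.00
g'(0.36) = -0.72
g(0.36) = 0.55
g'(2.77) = -0.02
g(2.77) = 0.02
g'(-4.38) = -0.00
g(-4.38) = -0.00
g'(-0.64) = -2.14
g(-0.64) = -0.53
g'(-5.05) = -0.00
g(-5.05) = -0.00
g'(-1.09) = -0.32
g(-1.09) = -0.15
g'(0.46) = -0.63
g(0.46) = 0.48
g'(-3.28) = -0.01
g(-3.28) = -0.01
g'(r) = 2*(-15*r^2 + 6*r - 5)/(5*r^3 - 3*r^2 + 5*r + 2)^2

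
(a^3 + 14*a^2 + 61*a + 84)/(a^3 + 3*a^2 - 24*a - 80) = (a^2 + 10*a + 21)/(a^2 - a - 20)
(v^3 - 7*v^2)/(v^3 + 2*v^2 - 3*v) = v*(v - 7)/(v^2 + 2*v - 3)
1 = 1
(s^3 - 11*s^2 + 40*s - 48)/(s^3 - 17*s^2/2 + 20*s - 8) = 2*(s - 3)/(2*s - 1)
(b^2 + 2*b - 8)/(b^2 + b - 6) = (b + 4)/(b + 3)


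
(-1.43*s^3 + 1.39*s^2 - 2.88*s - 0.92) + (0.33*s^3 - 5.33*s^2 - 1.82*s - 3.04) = -1.1*s^3 - 3.94*s^2 - 4.7*s - 3.96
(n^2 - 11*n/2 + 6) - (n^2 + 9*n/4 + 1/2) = 11/2 - 31*n/4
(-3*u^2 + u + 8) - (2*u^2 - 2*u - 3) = -5*u^2 + 3*u + 11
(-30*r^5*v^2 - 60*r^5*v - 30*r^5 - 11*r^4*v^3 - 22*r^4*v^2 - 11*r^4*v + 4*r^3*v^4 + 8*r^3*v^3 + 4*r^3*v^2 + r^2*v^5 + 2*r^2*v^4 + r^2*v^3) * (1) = -30*r^5*v^2 - 60*r^5*v - 30*r^5 - 11*r^4*v^3 - 22*r^4*v^2 - 11*r^4*v + 4*r^3*v^4 + 8*r^3*v^3 + 4*r^3*v^2 + r^2*v^5 + 2*r^2*v^4 + r^2*v^3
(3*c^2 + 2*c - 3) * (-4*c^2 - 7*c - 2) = -12*c^4 - 29*c^3 - 8*c^2 + 17*c + 6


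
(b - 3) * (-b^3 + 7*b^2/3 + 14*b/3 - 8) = -b^4 + 16*b^3/3 - 7*b^2/3 - 22*b + 24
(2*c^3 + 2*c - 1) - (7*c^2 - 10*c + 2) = 2*c^3 - 7*c^2 + 12*c - 3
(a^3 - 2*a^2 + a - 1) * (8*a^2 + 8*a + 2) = 8*a^5 - 8*a^4 - 6*a^3 - 4*a^2 - 6*a - 2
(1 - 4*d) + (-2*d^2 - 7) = -2*d^2 - 4*d - 6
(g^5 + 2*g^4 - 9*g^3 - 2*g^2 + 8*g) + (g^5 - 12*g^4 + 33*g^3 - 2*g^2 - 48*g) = 2*g^5 - 10*g^4 + 24*g^3 - 4*g^2 - 40*g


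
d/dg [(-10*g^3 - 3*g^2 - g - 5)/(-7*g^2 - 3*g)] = (70*g^4 + 60*g^3 + 2*g^2 - 70*g - 15)/(g^2*(49*g^2 + 42*g + 9))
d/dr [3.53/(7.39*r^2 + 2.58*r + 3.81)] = (-52.1734*r - 9.1074)/(7.39*r^2 + 2.58*r + 3.81)^2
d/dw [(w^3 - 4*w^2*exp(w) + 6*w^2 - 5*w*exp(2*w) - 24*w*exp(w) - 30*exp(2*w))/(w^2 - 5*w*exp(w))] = exp(w) + 1 + 6*exp(w)/w - 6*exp(w)/w^2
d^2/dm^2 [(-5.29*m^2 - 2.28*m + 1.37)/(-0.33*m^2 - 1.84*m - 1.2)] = (-5.92759199999999*m^3 - 13.464198*m^2 - 10.408464*m - 3.024784)/(0.035937*m^6 + 0.601128*m^5 + 3.743784*m^4 + 10.601344*m^3 + 13.61376*m^2 + 7.9488*m + 1.728)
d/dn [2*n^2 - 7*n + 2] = 4*n - 7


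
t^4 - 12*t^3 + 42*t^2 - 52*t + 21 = (t - 7)*(t - 3)*(t - 1)^2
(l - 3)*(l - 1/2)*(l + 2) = l^3 - 3*l^2/2 - 11*l/2 + 3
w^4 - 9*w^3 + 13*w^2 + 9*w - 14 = (w - 7)*(w - 2)*(w - 1)*(w + 1)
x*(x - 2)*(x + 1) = x^3 - x^2 - 2*x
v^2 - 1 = (v - 1)*(v + 1)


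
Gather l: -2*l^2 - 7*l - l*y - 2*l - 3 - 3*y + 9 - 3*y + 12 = -2*l^2 + l*(-y - 9) - 6*y + 18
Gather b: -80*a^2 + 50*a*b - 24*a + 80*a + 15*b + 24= -80*a^2 + 56*a + b*(50*a + 15) + 24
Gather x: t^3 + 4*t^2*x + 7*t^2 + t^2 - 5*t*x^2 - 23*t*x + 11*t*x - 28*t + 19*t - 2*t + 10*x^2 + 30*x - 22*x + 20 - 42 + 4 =t^3 + 8*t^2 - 11*t + x^2*(10 - 5*t) + x*(4*t^2 - 12*t + 8) - 18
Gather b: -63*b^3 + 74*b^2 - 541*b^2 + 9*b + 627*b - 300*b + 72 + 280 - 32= -63*b^3 - 467*b^2 + 336*b + 320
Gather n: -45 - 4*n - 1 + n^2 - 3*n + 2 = n^2 - 7*n - 44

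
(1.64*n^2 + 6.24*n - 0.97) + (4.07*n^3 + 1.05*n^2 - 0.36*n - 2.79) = 4.07*n^3 + 2.69*n^2 + 5.88*n - 3.76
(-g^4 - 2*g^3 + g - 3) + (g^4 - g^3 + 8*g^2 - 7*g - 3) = -3*g^3 + 8*g^2 - 6*g - 6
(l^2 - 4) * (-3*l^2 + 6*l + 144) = -3*l^4 + 6*l^3 + 156*l^2 - 24*l - 576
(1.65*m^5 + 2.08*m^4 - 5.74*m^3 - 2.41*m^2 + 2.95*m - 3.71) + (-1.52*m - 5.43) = 1.65*m^5 + 2.08*m^4 - 5.74*m^3 - 2.41*m^2 + 1.43*m - 9.14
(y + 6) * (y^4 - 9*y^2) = y^5 + 6*y^4 - 9*y^3 - 54*y^2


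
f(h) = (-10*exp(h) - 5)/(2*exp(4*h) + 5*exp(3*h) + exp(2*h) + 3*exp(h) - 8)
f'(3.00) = 0.00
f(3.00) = 0.00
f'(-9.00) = 0.00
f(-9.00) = 0.63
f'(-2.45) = 0.14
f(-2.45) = 0.76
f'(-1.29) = 0.61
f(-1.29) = 1.11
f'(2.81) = 0.00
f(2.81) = -0.00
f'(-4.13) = 0.02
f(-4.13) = 0.65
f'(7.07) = 0.00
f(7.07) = -0.00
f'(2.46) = 0.01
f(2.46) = -0.00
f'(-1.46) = 0.47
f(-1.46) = 1.02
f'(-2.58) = 0.12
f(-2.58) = 0.74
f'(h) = (-10*exp(h) - 5)*(-8*exp(4*h) - 15*exp(3*h) - 2*exp(2*h) - 3*exp(h))/(2*exp(4*h) + 5*exp(3*h) + exp(2*h) + 3*exp(h) - 8)^2 - 10*exp(h)/(2*exp(4*h) + 5*exp(3*h) + exp(2*h) + 3*exp(h) - 8)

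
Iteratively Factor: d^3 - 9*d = (d)*(d^2 - 9) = d*(d - 3)*(d + 3)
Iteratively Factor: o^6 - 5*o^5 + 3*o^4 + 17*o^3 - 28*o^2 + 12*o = (o + 2)*(o^5 - 7*o^4 + 17*o^3 - 17*o^2 + 6*o) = o*(o + 2)*(o^4 - 7*o^3 + 17*o^2 - 17*o + 6) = o*(o - 3)*(o + 2)*(o^3 - 4*o^2 + 5*o - 2) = o*(o - 3)*(o - 2)*(o + 2)*(o^2 - 2*o + 1) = o*(o - 3)*(o - 2)*(o - 1)*(o + 2)*(o - 1)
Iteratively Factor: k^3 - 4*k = (k)*(k^2 - 4) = k*(k + 2)*(k - 2)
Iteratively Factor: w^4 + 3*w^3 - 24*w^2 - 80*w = (w + 4)*(w^3 - w^2 - 20*w) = w*(w + 4)*(w^2 - w - 20) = w*(w - 5)*(w + 4)*(w + 4)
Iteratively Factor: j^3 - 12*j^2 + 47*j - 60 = (j - 3)*(j^2 - 9*j + 20) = (j - 5)*(j - 3)*(j - 4)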